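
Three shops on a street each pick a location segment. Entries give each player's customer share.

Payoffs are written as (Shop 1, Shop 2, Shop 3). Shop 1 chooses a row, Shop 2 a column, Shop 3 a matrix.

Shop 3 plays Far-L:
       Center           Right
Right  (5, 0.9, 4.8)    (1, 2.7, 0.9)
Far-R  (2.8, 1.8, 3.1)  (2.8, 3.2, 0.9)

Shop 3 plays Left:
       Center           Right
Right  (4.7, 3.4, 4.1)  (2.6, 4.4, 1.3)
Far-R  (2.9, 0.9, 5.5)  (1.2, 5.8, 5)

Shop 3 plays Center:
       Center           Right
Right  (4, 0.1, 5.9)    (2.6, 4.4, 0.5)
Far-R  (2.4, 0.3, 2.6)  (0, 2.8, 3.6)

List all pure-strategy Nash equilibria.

The unique pure-strategy Nash equilibrium is (Right, Right, Left).

Mark each player's best response to every combination of opponents' strategies; a profile where every player is best-responding is a pure Nash equilibrium.
Shop 1 against (Center, Far-L): payoffs 5, 2.8 → best response Right.
Shop 1 against (Center, Left): payoffs 4.7, 2.9 → best response Right.
Shop 1 against (Center, Center): payoffs 4, 2.4 → best response Right.
Shop 1 against (Right, Far-L): payoffs 1, 2.8 → best response Far-R.
Shop 1 against (Right, Left): payoffs 2.6, 1.2 → best response Right.
Shop 1 against (Right, Center): payoffs 2.6, 0 → best response Right.
Shop 2 against (Right, Far-L): payoffs 0.9, 2.7 → best response Right.
Shop 2 against (Right, Left): payoffs 3.4, 4.4 → best response Right.
Shop 2 against (Right, Center): payoffs 0.1, 4.4 → best response Right.
Shop 2 against (Far-R, Far-L): payoffs 1.8, 3.2 → best response Right.
Shop 2 against (Far-R, Left): payoffs 0.9, 5.8 → best response Right.
Shop 2 against (Far-R, Center): payoffs 0.3, 2.8 → best response Right.
Shop 3 against (Right, Center): payoffs 4.8, 4.1, 5.9 → best response Center.
Shop 3 against (Right, Right): payoffs 0.9, 1.3, 0.5 → best response Left.
Shop 3 against (Far-R, Center): payoffs 3.1, 5.5, 2.6 → best response Left.
Shop 3 against (Far-R, Right): payoffs 0.9, 5, 3.6 → best response Left.
Mutual best responses: (Right, Right, Left).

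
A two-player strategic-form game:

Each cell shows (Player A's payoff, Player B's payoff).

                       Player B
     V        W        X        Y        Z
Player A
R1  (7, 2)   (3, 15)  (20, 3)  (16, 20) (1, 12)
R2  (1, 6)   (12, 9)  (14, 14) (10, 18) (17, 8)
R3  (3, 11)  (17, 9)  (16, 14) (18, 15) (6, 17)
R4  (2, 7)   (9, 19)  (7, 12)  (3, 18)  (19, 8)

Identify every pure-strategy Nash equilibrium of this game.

Player A against V: payoffs 7, 1, 3, 2 → best response R1.
Player A against W: payoffs 3, 12, 17, 9 → best response R3.
Player A against X: payoffs 20, 14, 16, 7 → best response R1.
Player A against Y: payoffs 16, 10, 18, 3 → best response R3.
Player A against Z: payoffs 1, 17, 6, 19 → best response R4.
Player B against R1: payoffs 2, 15, 3, 20, 12 → best response Y.
Player B against R2: payoffs 6, 9, 14, 18, 8 → best response Y.
Player B against R3: payoffs 11, 9, 14, 15, 17 → best response Z.
Player B against R4: payoffs 7, 19, 12, 18, 8 → best response W.
No profile is a mutual best response for all players.

There is no pure-strategy Nash equilibrium.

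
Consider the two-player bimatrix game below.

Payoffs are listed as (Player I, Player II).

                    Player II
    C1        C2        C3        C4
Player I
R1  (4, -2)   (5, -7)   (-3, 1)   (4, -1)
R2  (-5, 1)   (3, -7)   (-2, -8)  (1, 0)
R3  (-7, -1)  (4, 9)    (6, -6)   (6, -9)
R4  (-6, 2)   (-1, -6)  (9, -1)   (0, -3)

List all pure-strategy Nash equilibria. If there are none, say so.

This game has no pure Nash equilibrium.

Mark each player's best response to every combination of opponents' strategies; a profile where every player is best-responding is a pure Nash equilibrium.
Player I against C1: payoffs 4, -5, -7, -6 → best response R1.
Player I against C2: payoffs 5, 3, 4, -1 → best response R1.
Player I against C3: payoffs -3, -2, 6, 9 → best response R4.
Player I against C4: payoffs 4, 1, 6, 0 → best response R3.
Player II against R1: payoffs -2, -7, 1, -1 → best response C3.
Player II against R2: payoffs 1, -7, -8, 0 → best response C1.
Player II against R3: payoffs -1, 9, -6, -9 → best response C2.
Player II against R4: payoffs 2, -6, -1, -3 → best response C1.
No profile is a mutual best response for all players.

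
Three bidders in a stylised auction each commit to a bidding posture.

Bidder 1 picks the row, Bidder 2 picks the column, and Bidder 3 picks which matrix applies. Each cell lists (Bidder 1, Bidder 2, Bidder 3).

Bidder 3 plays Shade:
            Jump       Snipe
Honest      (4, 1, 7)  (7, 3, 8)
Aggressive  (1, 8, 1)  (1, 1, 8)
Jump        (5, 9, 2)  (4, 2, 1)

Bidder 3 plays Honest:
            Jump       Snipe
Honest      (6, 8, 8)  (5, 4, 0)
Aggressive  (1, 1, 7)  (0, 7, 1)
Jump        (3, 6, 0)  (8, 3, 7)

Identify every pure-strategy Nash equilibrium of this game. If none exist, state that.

For each strategy profile, look for a profitable unilateral deviation.
(Honest, Jump, Shade): Bidder 1 can switch to Jump (4 → 5). Not NE.
(Honest, Jump, Honest): Bidder 1 gets 6, best alternative 3; Bidder 2 gets 8, best alternative 4; Bidder 3 gets 8, best alternative 7. No profitable deviation — NE.
(Honest, Snipe, Shade): Bidder 1 gets 7, best alternative 4; Bidder 2 gets 3, best alternative 1; Bidder 3 gets 8, best alternative 0. No profitable deviation — NE.
(Honest, Snipe, Honest): Bidder 1 can switch to Jump (5 → 8). Not NE.
(Aggressive, Jump, Shade): Bidder 1 can switch to Honest (1 → 4). Not NE.
(Aggressive, Jump, Honest): Bidder 1 can switch to Honest (1 → 6). Not NE.
(Aggressive, Snipe, Shade): Bidder 1 can switch to Honest (1 → 7). Not NE.
(Aggressive, Snipe, Honest): Bidder 1 can switch to Honest (0 → 5). Not NE.
(Jump, Jump, Shade): Bidder 1 gets 5, best alternative 4; Bidder 2 gets 9, best alternative 2; Bidder 3 gets 2, best alternative 0. No profitable deviation — NE.
(Jump, Jump, Honest): Bidder 1 can switch to Honest (3 → 6). Not NE.
(Jump, Snipe, Shade): Bidder 1 can switch to Honest (4 → 7). Not NE.
(Jump, Snipe, Honest): Bidder 2 can switch to Jump (3 → 6). Not NE.

(Honest, Jump, Honest), (Honest, Snipe, Shade), (Jump, Jump, Shade)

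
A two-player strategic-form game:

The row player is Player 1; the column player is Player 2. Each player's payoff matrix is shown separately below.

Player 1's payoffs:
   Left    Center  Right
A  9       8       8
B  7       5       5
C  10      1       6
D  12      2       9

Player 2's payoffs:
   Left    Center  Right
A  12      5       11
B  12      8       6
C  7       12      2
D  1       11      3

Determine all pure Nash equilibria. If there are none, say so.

(A, Left): Player 1 can switch to C (9 → 10). Not NE.
(A, Center): Player 2 can switch to Left (5 → 12). Not NE.
(A, Right): Player 1 can switch to D (8 → 9). Not NE.
(B, Left): Player 1 can switch to A (7 → 9). Not NE.
(B, Center): Player 1 can switch to A (5 → 8). Not NE.
(B, Right): Player 1 can switch to A (5 → 8). Not NE.
(The remaining 6 profiles each have a profitable deviation by the same check.)

No pure-strategy Nash equilibrium.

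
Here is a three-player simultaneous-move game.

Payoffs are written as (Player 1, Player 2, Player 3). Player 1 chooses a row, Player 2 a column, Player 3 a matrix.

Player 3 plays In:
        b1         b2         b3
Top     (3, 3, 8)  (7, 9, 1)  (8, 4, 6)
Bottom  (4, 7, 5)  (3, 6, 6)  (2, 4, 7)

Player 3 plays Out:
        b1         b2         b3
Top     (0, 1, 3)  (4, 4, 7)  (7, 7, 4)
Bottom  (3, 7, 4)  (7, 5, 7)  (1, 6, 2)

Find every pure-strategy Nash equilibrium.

Check each profile: it is a Nash equilibrium iff no player can strictly gain by switching unilaterally.
(Top, b1, In): Player 1 can switch to Bottom (3 → 4). Not NE.
(Top, b1, Out): Player 1 can switch to Bottom (0 → 3). Not NE.
(Top, b2, In): Player 3 can switch to Out (1 → 7). Not NE.
(Top, b2, Out): Player 1 can switch to Bottom (4 → 7). Not NE.
(Top, b3, In): Player 2 can switch to b2 (4 → 9). Not NE.
(Top, b3, Out): Player 3 can switch to In (4 → 6). Not NE.
(Bottom, b1, In): Player 1 gets 4, best alternative 3; Player 2 gets 7, best alternative 6; Player 3 gets 5, best alternative 4. No profitable deviation — NE.
(Bottom, b1, Out): Player 3 can switch to In (4 → 5). Not NE.
(Bottom, b2, In): Player 1 can switch to Top (3 → 7). Not NE.
(The remaining 3 profiles each have a profitable deviation by the same check.)

The unique pure-strategy Nash equilibrium is (Bottom, b1, In).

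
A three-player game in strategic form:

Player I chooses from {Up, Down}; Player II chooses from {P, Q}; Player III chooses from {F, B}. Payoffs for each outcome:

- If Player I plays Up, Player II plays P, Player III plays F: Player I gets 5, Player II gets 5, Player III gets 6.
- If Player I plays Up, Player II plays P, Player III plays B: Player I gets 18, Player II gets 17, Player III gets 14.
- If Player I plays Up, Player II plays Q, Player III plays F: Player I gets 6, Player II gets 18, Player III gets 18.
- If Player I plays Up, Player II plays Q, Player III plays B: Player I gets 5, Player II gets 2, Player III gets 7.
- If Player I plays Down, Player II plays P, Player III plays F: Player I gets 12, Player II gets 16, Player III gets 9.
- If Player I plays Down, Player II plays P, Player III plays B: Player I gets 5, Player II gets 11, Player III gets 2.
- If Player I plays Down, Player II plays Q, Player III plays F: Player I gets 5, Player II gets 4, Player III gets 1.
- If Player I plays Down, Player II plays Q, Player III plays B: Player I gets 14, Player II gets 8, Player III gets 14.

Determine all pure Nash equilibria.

For each strategy profile, look for a profitable unilateral deviation.
(Up, P, F): Player I can switch to Down (5 → 12). Not NE.
(Up, P, B): Player I gets 18, best alternative 5; Player II gets 17, best alternative 2; Player III gets 14, best alternative 6. No profitable deviation — NE.
(Up, Q, F): Player I gets 6, best alternative 5; Player II gets 18, best alternative 5; Player III gets 18, best alternative 7. No profitable deviation — NE.
(Up, Q, B): Player I can switch to Down (5 → 14). Not NE.
(Down, P, F): Player I gets 12, best alternative 5; Player II gets 16, best alternative 4; Player III gets 9, best alternative 2. No profitable deviation — NE.
(Down, P, B): Player I can switch to Up (5 → 18). Not NE.
(Down, Q, F): Player I can switch to Up (5 → 6). Not NE.
(Down, Q, B): Player II can switch to P (8 → 11). Not NE.

(Up, P, B), (Up, Q, F), (Down, P, F)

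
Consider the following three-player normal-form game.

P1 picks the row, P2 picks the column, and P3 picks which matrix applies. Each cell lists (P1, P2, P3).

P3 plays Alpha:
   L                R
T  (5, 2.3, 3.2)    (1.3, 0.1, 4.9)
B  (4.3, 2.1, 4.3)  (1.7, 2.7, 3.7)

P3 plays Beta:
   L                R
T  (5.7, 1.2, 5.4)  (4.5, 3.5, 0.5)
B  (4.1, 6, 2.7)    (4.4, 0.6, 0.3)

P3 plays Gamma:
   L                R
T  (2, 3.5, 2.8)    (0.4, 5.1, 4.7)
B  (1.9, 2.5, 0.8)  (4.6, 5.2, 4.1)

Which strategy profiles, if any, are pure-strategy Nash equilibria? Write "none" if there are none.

Mark each player's best response to every combination of opponents' strategies; a profile where every player is best-responding is a pure Nash equilibrium.
P1 against (L, Alpha): payoffs 5, 4.3 → best response T.
P1 against (L, Beta): payoffs 5.7, 4.1 → best response T.
P1 against (L, Gamma): payoffs 2, 1.9 → best response T.
P1 against (R, Alpha): payoffs 1.3, 1.7 → best response B.
P1 against (R, Beta): payoffs 4.5, 4.4 → best response T.
P1 against (R, Gamma): payoffs 0.4, 4.6 → best response B.
P2 against (T, Alpha): payoffs 2.3, 0.1 → best response L.
P2 against (T, Beta): payoffs 1.2, 3.5 → best response R.
P2 against (T, Gamma): payoffs 3.5, 5.1 → best response R.
P2 against (B, Alpha): payoffs 2.1, 2.7 → best response R.
P2 against (B, Beta): payoffs 6, 0.6 → best response L.
P2 against (B, Gamma): payoffs 2.5, 5.2 → best response R.
P3 against (T, L): payoffs 3.2, 5.4, 2.8 → best response Beta.
P3 against (T, R): payoffs 4.9, 0.5, 4.7 → best response Alpha.
P3 against (B, L): payoffs 4.3, 2.7, 0.8 → best response Alpha.
P3 against (B, R): payoffs 3.7, 0.3, 4.1 → best response Gamma.
Mutual best responses: (B, R, Gamma).

Pure NE: (B, R, Gamma)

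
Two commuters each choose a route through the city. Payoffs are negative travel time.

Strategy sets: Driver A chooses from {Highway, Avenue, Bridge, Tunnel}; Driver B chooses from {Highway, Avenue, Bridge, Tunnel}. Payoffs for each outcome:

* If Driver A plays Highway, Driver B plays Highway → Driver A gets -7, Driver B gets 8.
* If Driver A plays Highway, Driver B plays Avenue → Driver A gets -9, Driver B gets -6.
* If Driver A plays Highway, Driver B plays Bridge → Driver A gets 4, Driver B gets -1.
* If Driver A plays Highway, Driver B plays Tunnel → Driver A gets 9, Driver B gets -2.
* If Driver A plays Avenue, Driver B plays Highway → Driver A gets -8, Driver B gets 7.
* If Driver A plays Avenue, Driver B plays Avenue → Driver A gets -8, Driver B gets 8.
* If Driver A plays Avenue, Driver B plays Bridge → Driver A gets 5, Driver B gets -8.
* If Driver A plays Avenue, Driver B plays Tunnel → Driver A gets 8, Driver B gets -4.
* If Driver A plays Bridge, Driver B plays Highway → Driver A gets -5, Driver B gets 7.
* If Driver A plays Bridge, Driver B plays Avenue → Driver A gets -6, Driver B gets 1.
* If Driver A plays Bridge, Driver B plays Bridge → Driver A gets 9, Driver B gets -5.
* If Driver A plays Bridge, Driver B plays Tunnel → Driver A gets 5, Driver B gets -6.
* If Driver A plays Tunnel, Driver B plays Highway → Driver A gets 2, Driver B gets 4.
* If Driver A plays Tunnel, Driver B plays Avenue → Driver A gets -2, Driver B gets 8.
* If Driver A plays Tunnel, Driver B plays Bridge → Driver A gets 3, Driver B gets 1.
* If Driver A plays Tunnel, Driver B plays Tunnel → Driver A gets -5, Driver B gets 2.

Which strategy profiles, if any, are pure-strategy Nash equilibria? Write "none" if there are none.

Mark each player's best response to every combination of opponents' strategies; a profile where every player is best-responding is a pure Nash equilibrium.
Driver A against Highway: payoffs -7, -8, -5, 2 → best response Tunnel.
Driver A against Avenue: payoffs -9, -8, -6, -2 → best response Tunnel.
Driver A against Bridge: payoffs 4, 5, 9, 3 → best response Bridge.
Driver A against Tunnel: payoffs 9, 8, 5, -5 → best response Highway.
Driver B against Highway: payoffs 8, -6, -1, -2 → best response Highway.
Driver B against Avenue: payoffs 7, 8, -8, -4 → best response Avenue.
Driver B against Bridge: payoffs 7, 1, -5, -6 → best response Highway.
Driver B against Tunnel: payoffs 4, 8, 1, 2 → best response Avenue.
Mutual best responses: (Tunnel, Avenue).

Pure NE: (Tunnel, Avenue)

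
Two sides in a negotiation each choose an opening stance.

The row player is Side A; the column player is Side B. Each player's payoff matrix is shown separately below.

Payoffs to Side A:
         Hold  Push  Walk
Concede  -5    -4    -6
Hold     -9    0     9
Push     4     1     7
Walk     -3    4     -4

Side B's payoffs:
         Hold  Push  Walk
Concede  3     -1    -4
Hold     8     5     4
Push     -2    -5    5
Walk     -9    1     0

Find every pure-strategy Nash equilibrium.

(Concede, Hold): Side A can switch to Push (-5 → 4). Not NE.
(Concede, Push): Side A can switch to Hold (-4 → 0). Not NE.
(Concede, Walk): Side A can switch to Hold (-6 → 9). Not NE.
(Hold, Hold): Side A can switch to Concede (-9 → -5). Not NE.
(Hold, Push): Side A can switch to Push (0 → 1). Not NE.
(Hold, Walk): Side B can switch to Hold (4 → 8). Not NE.
(Walk, Push): Side A gets 4, best alternative 1; Side B gets 1, best alternative 0. No profitable deviation — NE.
(The remaining 5 profiles each have a profitable deviation by the same check.)

The unique pure-strategy Nash equilibrium is (Walk, Push).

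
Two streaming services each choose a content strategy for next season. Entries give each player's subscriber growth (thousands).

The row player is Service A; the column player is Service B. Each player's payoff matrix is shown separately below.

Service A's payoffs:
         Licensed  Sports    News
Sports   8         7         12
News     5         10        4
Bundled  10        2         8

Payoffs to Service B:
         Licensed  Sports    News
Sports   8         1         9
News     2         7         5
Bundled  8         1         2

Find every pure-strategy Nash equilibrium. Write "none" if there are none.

The pure Nash equilibria are (Sports, News), (News, Sports), (Bundled, Licensed).

For each player, find the best response to each opponent profile; mutual best responses are the pure NE.
Service A against Licensed: payoffs 8, 5, 10 → best response Bundled.
Service A against Sports: payoffs 7, 10, 2 → best response News.
Service A against News: payoffs 12, 4, 8 → best response Sports.
Service B against Sports: payoffs 8, 1, 9 → best response News.
Service B against News: payoffs 2, 7, 5 → best response Sports.
Service B against Bundled: payoffs 8, 1, 2 → best response Licensed.
Mutual best responses: (Sports, News); (News, Sports); (Bundled, Licensed).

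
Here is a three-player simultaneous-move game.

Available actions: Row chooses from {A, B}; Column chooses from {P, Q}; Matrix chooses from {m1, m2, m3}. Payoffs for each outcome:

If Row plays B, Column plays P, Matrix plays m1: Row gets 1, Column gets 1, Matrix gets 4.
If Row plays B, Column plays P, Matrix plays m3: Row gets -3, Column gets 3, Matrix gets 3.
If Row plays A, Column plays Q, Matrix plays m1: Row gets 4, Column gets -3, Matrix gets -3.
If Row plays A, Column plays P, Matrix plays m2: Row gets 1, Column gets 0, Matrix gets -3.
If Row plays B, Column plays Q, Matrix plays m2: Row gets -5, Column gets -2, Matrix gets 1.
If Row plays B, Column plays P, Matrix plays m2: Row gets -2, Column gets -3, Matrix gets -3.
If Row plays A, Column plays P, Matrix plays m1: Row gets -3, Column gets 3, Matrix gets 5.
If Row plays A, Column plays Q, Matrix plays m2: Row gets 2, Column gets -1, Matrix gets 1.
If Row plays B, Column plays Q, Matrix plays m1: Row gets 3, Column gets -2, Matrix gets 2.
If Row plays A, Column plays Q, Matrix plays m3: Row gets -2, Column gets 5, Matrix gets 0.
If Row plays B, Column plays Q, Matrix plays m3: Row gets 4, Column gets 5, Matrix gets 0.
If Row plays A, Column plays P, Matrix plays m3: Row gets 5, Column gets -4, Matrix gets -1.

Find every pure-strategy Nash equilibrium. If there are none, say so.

The unique pure-strategy Nash equilibrium is (B, P, m1).

For each player, find the best response to each opponent profile; mutual best responses are the pure NE.
Row against (P, m1): payoffs -3, 1 → best response B.
Row against (P, m2): payoffs 1, -2 → best response A.
Row against (P, m3): payoffs 5, -3 → best response A.
Row against (Q, m1): payoffs 4, 3 → best response A.
Row against (Q, m2): payoffs 2, -5 → best response A.
Row against (Q, m3): payoffs -2, 4 → best response B.
Column against (A, m1): payoffs 3, -3 → best response P.
Column against (A, m2): payoffs 0, -1 → best response P.
Column against (A, m3): payoffs -4, 5 → best response Q.
Column against (B, m1): payoffs 1, -2 → best response P.
Column against (B, m2): payoffs -3, -2 → best response Q.
Column against (B, m3): payoffs 3, 5 → best response Q.
Matrix against (A, P): payoffs 5, -3, -1 → best response m1.
Matrix against (A, Q): payoffs -3, 1, 0 → best response m2.
Matrix against (B, P): payoffs 4, -3, 3 → best response m1.
Matrix against (B, Q): payoffs 2, 1, 0 → best response m1.
Mutual best responses: (B, P, m1).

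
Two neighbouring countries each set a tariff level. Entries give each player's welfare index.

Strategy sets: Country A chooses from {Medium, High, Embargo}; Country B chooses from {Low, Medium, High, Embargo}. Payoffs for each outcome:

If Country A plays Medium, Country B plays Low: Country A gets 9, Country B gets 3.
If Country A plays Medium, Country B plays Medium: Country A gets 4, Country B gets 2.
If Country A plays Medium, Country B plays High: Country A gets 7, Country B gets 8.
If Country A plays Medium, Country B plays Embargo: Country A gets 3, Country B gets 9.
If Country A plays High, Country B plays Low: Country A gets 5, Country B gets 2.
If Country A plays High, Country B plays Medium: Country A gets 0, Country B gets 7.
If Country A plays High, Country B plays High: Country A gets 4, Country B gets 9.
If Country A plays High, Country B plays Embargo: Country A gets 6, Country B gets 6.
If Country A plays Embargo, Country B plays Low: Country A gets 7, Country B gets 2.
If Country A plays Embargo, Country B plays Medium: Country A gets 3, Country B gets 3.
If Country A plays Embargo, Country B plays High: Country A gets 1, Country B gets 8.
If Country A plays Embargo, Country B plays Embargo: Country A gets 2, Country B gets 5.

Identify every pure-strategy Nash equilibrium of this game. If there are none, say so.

No pure-strategy Nash equilibrium.

For each strategy profile, look for a profitable unilateral deviation.
(Medium, Low): Country B can switch to High (3 → 8). Not NE.
(Medium, Medium): Country B can switch to Low (2 → 3). Not NE.
(Medium, High): Country B can switch to Embargo (8 → 9). Not NE.
(Medium, Embargo): Country A can switch to High (3 → 6). Not NE.
(High, Low): Country A can switch to Medium (5 → 9). Not NE.
(High, Medium): Country A can switch to Medium (0 → 4). Not NE.
(High, High): Country A can switch to Medium (4 → 7). Not NE.
(High, Embargo): Country B can switch to Medium (6 → 7). Not NE.
(Embargo, Low): Country A can switch to Medium (7 → 9). Not NE.
(Embargo, Medium): Country A can switch to Medium (3 → 4). Not NE.
(The remaining 2 profiles each have a profitable deviation by the same check.)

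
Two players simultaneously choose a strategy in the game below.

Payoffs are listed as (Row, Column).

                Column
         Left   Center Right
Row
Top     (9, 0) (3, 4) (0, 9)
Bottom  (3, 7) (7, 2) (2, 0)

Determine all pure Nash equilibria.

Row against Left: payoffs 9, 3 → best response Top.
Row against Center: payoffs 3, 7 → best response Bottom.
Row against Right: payoffs 0, 2 → best response Bottom.
Column against Top: payoffs 0, 4, 9 → best response Right.
Column against Bottom: payoffs 7, 2, 0 → best response Left.
No profile is a mutual best response for all players.

There is no pure-strategy Nash equilibrium.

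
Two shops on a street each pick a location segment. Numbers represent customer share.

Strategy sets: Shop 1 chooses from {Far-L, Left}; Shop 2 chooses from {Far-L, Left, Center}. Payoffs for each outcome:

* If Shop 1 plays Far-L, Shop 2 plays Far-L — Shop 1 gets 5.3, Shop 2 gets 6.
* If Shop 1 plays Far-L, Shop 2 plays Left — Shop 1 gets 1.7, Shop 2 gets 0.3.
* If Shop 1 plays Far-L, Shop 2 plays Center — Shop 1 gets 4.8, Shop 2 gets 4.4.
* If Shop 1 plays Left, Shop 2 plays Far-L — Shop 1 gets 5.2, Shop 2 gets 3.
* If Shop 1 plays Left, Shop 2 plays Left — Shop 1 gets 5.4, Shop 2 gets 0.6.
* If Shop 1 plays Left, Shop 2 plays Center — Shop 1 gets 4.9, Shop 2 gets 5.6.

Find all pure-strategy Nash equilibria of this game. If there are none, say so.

The pure Nash equilibria are (Far-L, Far-L) and (Left, Center).

Shop 1 against Far-L: payoffs 5.3, 5.2 → best response Far-L.
Shop 1 against Left: payoffs 1.7, 5.4 → best response Left.
Shop 1 against Center: payoffs 4.8, 4.9 → best response Left.
Shop 2 against Far-L: payoffs 6, 0.3, 4.4 → best response Far-L.
Shop 2 against Left: payoffs 3, 0.6, 5.6 → best response Center.
Mutual best responses: (Far-L, Far-L); (Left, Center).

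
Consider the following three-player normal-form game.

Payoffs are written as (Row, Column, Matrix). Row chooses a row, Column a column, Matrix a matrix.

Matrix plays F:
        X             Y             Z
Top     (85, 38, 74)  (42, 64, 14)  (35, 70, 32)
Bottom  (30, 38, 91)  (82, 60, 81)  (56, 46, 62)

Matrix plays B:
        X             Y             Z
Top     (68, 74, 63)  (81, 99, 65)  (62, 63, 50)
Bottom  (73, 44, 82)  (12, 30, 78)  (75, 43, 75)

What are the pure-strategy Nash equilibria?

Row against (X, F): payoffs 85, 30 → best response Top.
Row against (X, B): payoffs 68, 73 → best response Bottom.
Row against (Y, F): payoffs 42, 82 → best response Bottom.
Row against (Y, B): payoffs 81, 12 → best response Top.
Row against (Z, F): payoffs 35, 56 → best response Bottom.
Row against (Z, B): payoffs 62, 75 → best response Bottom.
Column against (Top, F): payoffs 38, 64, 70 → best response Z.
Column against (Top, B): payoffs 74, 99, 63 → best response Y.
Column against (Bottom, F): payoffs 38, 60, 46 → best response Y.
Column against (Bottom, B): payoffs 44, 30, 43 → best response X.
Matrix against (Top, X): payoffs 74, 63 → best response F.
Matrix against (Top, Y): payoffs 14, 65 → best response B.
Matrix against (Top, Z): payoffs 32, 50 → best response B.
Matrix against (Bottom, X): payoffs 91, 82 → best response F.
Matrix against (Bottom, Y): payoffs 81, 78 → best response F.
Matrix against (Bottom, Z): payoffs 62, 75 → best response B.
Mutual best responses: (Top, Y, B); (Bottom, Y, F).

(Top, Y, B), (Bottom, Y, F)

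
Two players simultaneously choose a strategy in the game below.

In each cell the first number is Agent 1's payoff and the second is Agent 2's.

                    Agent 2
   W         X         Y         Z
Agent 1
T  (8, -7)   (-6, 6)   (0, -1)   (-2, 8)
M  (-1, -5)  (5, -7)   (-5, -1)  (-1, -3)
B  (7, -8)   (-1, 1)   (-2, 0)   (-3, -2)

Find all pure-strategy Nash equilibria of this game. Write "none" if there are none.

There is no pure-strategy Nash equilibrium.

Agent 1 against W: payoffs 8, -1, 7 → best response T.
Agent 1 against X: payoffs -6, 5, -1 → best response M.
Agent 1 against Y: payoffs 0, -5, -2 → best response T.
Agent 1 against Z: payoffs -2, -1, -3 → best response M.
Agent 2 against T: payoffs -7, 6, -1, 8 → best response Z.
Agent 2 against M: payoffs -5, -7, -1, -3 → best response Y.
Agent 2 against B: payoffs -8, 1, 0, -2 → best response X.
No profile is a mutual best response for all players.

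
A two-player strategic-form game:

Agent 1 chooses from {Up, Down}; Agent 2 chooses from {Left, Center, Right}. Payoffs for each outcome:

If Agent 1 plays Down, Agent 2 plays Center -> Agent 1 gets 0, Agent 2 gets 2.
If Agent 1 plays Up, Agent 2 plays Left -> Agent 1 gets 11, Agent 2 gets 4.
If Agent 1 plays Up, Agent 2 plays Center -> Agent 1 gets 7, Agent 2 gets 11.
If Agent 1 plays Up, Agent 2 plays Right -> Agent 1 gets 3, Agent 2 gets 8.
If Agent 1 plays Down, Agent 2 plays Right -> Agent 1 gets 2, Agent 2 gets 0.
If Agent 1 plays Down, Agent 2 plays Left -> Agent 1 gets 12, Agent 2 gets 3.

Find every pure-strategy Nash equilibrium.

For each strategy profile, look for a profitable unilateral deviation.
(Up, Left): Agent 1 can switch to Down (11 → 12). Not NE.
(Up, Center): Agent 1 gets 7, best alternative 0; Agent 2 gets 11, best alternative 8. No profitable deviation — NE.
(Up, Right): Agent 2 can switch to Center (8 → 11). Not NE.
(Down, Left): Agent 1 gets 12, best alternative 11; Agent 2 gets 3, best alternative 2. No profitable deviation — NE.
(Down, Center): Agent 1 can switch to Up (0 → 7). Not NE.
(Down, Right): Agent 1 can switch to Up (2 → 3). Not NE.

The pure Nash equilibria are (Up, Center) and (Down, Left).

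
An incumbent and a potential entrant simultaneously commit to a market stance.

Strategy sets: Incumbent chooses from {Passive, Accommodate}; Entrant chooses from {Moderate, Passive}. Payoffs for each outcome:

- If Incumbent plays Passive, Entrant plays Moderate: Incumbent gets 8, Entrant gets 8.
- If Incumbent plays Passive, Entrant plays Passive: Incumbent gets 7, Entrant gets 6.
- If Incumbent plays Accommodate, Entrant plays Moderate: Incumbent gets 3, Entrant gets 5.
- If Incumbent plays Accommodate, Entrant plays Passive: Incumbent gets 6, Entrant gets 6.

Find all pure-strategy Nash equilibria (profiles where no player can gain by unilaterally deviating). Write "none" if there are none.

(Passive, Moderate): Incumbent gets 8, best alternative 3; Entrant gets 8, best alternative 6. No profitable deviation — NE.
(Passive, Passive): Entrant can switch to Moderate (6 → 8). Not NE.
(Accommodate, Moderate): Incumbent can switch to Passive (3 → 8). Not NE.
(Accommodate, Passive): Incumbent can switch to Passive (6 → 7). Not NE.

The unique pure-strategy Nash equilibrium is (Passive, Moderate).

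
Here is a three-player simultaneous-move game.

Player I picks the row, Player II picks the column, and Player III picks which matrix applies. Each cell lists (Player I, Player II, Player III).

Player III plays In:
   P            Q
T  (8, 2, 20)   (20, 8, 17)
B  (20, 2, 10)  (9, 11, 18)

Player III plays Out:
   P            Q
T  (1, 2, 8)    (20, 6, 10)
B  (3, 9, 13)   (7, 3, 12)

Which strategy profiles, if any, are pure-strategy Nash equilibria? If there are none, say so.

Pure-strategy Nash equilibria: (T, Q, In); (B, P, Out)

Player I against (P, In): payoffs 8, 20 → best response B.
Player I against (P, Out): payoffs 1, 3 → best response B.
Player I against (Q, In): payoffs 20, 9 → best response T.
Player I against (Q, Out): payoffs 20, 7 → best response T.
Player II against (T, In): payoffs 2, 8 → best response Q.
Player II against (T, Out): payoffs 2, 6 → best response Q.
Player II against (B, In): payoffs 2, 11 → best response Q.
Player II against (B, Out): payoffs 9, 3 → best response P.
Player III against (T, P): payoffs 20, 8 → best response In.
Player III against (T, Q): payoffs 17, 10 → best response In.
Player III against (B, P): payoffs 10, 13 → best response Out.
Player III against (B, Q): payoffs 18, 12 → best response In.
Mutual best responses: (T, Q, In); (B, P, Out).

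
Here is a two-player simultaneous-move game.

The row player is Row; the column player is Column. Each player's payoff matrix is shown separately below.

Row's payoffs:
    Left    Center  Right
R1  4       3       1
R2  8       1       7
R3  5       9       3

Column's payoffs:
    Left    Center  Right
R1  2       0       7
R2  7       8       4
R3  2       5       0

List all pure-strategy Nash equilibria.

(R3, Center)

Row against Left: payoffs 4, 8, 5 → best response R2.
Row against Center: payoffs 3, 1, 9 → best response R3.
Row against Right: payoffs 1, 7, 3 → best response R2.
Column against R1: payoffs 2, 0, 7 → best response Right.
Column against R2: payoffs 7, 8, 4 → best response Center.
Column against R3: payoffs 2, 5, 0 → best response Center.
Mutual best responses: (R3, Center).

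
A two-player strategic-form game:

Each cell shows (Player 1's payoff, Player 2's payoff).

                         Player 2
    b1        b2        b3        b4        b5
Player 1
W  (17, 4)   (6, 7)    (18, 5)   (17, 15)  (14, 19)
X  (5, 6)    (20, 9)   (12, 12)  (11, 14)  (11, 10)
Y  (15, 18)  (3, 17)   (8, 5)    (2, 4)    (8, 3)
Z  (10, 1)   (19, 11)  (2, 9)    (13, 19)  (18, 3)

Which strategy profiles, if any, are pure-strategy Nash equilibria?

none

Player 1 against b1: payoffs 17, 5, 15, 10 → best response W.
Player 1 against b2: payoffs 6, 20, 3, 19 → best response X.
Player 1 against b3: payoffs 18, 12, 8, 2 → best response W.
Player 1 against b4: payoffs 17, 11, 2, 13 → best response W.
Player 1 against b5: payoffs 14, 11, 8, 18 → best response Z.
Player 2 against W: payoffs 4, 7, 5, 15, 19 → best response b5.
Player 2 against X: payoffs 6, 9, 12, 14, 10 → best response b4.
Player 2 against Y: payoffs 18, 17, 5, 4, 3 → best response b1.
Player 2 against Z: payoffs 1, 11, 9, 19, 3 → best response b4.
No profile is a mutual best response for all players.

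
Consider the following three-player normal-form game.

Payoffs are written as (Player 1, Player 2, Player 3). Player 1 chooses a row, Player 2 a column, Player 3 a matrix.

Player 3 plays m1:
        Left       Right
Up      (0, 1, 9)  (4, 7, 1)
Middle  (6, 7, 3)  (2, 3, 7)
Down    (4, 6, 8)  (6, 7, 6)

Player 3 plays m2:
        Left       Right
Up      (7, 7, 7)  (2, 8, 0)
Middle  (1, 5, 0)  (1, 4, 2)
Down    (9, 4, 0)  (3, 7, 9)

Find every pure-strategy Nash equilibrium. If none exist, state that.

(Middle, Left, m1), (Down, Right, m2)

(Up, Left, m1): Player 1 can switch to Middle (0 → 6). Not NE.
(Up, Left, m2): Player 1 can switch to Down (7 → 9). Not NE.
(Up, Right, m1): Player 1 can switch to Down (4 → 6). Not NE.
(Up, Right, m2): Player 1 can switch to Down (2 → 3). Not NE.
(Middle, Left, m1): Player 1 gets 6, best alternative 4; Player 2 gets 7, best alternative 3; Player 3 gets 3, best alternative 0. No profitable deviation — NE.
(Middle, Left, m2): Player 1 can switch to Up (1 → 7). Not NE.
(Middle, Right, m1): Player 1 can switch to Up (2 → 4). Not NE.
(Middle, Right, m2): Player 1 can switch to Up (1 → 2). Not NE.
(Down, Left, m1): Player 1 can switch to Middle (4 → 6). Not NE.
(Down, Left, m2): Player 2 can switch to Right (4 → 7). Not NE.
(Down, Right, m1): Player 3 can switch to m2 (6 → 9). Not NE.
(Down, Right, m2): Player 1 gets 3, best alternative 2; Player 2 gets 7, best alternative 4; Player 3 gets 9, best alternative 6. No profitable deviation — NE.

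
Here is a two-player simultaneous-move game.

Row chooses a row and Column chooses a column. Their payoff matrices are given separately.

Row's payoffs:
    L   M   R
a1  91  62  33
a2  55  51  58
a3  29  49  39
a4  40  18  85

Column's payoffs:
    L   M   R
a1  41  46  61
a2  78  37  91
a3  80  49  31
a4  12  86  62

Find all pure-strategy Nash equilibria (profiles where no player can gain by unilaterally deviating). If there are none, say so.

none

For each strategy profile, look for a profitable unilateral deviation.
(a1, L): Column can switch to M (41 → 46). Not NE.
(a1, M): Column can switch to R (46 → 61). Not NE.
(a1, R): Row can switch to a2 (33 → 58). Not NE.
(a2, L): Row can switch to a1 (55 → 91). Not NE.
(a2, M): Row can switch to a1 (51 → 62). Not NE.
(a2, R): Row can switch to a4 (58 → 85). Not NE.
(a3, L): Row can switch to a1 (29 → 91). Not NE.
(a3, M): Row can switch to a1 (49 → 62). Not NE.
(a3, R): Row can switch to a2 (39 → 58). Not NE.
(a4, L): Row can switch to a1 (40 → 91). Not NE.
(The remaining 2 profiles each have a profitable deviation by the same check.)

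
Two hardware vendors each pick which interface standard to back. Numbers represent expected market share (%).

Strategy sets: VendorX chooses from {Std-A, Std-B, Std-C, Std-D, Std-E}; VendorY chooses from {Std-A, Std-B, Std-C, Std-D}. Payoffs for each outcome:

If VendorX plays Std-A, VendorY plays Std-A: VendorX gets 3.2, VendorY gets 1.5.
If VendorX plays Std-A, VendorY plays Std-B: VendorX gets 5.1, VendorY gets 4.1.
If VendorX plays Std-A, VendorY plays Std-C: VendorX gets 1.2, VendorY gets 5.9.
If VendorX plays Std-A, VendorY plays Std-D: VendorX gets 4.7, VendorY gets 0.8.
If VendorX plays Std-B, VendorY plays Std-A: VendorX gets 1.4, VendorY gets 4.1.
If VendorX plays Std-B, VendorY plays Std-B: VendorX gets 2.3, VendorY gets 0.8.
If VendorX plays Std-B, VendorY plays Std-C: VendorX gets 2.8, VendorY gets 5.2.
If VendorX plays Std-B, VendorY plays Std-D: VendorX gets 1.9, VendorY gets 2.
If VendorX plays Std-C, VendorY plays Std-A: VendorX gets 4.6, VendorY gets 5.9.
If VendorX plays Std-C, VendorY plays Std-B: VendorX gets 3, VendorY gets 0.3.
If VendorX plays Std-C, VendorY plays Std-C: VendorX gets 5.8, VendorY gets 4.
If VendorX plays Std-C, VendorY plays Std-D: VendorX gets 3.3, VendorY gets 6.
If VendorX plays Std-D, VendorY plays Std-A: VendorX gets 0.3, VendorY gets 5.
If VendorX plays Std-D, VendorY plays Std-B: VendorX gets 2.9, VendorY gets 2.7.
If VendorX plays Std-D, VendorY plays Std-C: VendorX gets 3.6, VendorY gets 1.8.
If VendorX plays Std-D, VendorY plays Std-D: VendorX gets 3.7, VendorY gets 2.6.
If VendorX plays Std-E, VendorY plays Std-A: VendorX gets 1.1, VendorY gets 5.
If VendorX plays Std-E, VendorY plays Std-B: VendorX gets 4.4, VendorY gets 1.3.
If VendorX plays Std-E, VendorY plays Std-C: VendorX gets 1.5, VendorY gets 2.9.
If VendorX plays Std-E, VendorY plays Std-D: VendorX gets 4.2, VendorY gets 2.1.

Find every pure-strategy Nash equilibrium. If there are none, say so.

This game has no pure Nash equilibrium.

VendorX against Std-A: payoffs 3.2, 1.4, 4.6, 0.3, 1.1 → best response Std-C.
VendorX against Std-B: payoffs 5.1, 2.3, 3, 2.9, 4.4 → best response Std-A.
VendorX against Std-C: payoffs 1.2, 2.8, 5.8, 3.6, 1.5 → best response Std-C.
VendorX against Std-D: payoffs 4.7, 1.9, 3.3, 3.7, 4.2 → best response Std-A.
VendorY against Std-A: payoffs 1.5, 4.1, 5.9, 0.8 → best response Std-C.
VendorY against Std-B: payoffs 4.1, 0.8, 5.2, 2 → best response Std-C.
VendorY against Std-C: payoffs 5.9, 0.3, 4, 6 → best response Std-D.
VendorY against Std-D: payoffs 5, 2.7, 1.8, 2.6 → best response Std-A.
VendorY against Std-E: payoffs 5, 1.3, 2.9, 2.1 → best response Std-A.
No profile is a mutual best response for all players.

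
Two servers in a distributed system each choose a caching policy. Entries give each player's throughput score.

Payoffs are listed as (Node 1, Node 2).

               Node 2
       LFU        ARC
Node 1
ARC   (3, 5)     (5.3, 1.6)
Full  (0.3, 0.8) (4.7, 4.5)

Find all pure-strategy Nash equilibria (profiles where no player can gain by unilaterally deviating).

(ARC, LFU)

Node 1 against LFU: payoffs 3, 0.3 → best response ARC.
Node 1 against ARC: payoffs 5.3, 4.7 → best response ARC.
Node 2 against ARC: payoffs 5, 1.6 → best response LFU.
Node 2 against Full: payoffs 0.8, 4.5 → best response ARC.
Mutual best responses: (ARC, LFU).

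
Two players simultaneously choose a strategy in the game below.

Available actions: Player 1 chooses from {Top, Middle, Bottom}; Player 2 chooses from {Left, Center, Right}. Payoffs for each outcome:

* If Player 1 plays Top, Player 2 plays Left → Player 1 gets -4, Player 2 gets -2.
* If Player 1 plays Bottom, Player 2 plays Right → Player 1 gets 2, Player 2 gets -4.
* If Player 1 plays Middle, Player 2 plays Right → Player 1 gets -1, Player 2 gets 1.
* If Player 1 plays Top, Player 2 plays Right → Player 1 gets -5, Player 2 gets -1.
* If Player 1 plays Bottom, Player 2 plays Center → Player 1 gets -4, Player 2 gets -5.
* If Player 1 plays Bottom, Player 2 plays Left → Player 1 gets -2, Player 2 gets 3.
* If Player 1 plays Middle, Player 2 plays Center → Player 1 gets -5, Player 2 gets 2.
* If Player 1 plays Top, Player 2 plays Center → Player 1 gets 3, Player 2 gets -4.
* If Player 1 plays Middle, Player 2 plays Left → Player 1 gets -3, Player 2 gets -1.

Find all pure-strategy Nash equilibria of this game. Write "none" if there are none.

(Bottom, Left)

For each strategy profile, look for a profitable unilateral deviation.
(Top, Left): Player 1 can switch to Middle (-4 → -3). Not NE.
(Top, Center): Player 2 can switch to Left (-4 → -2). Not NE.
(Top, Right): Player 1 can switch to Middle (-5 → -1). Not NE.
(Middle, Left): Player 1 can switch to Bottom (-3 → -2). Not NE.
(Middle, Center): Player 1 can switch to Top (-5 → 3). Not NE.
(Middle, Right): Player 1 can switch to Bottom (-1 → 2). Not NE.
(Bottom, Left): Player 1 gets -2, best alternative -3; Player 2 gets 3, best alternative -4. No profitable deviation — NE.
(Bottom, Center): Player 1 can switch to Top (-4 → 3). Not NE.
(Bottom, Right): Player 2 can switch to Left (-4 → 3). Not NE.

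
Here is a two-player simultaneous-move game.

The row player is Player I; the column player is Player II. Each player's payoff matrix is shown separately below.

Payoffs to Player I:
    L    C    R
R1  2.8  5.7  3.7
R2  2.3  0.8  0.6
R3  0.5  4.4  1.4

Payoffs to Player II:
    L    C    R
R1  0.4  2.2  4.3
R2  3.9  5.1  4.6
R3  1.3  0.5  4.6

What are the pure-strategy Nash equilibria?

The unique pure-strategy Nash equilibrium is (R1, R).

Mark each player's best response to every combination of opponents' strategies; a profile where every player is best-responding is a pure Nash equilibrium.
Player I against L: payoffs 2.8, 2.3, 0.5 → best response R1.
Player I against C: payoffs 5.7, 0.8, 4.4 → best response R1.
Player I against R: payoffs 3.7, 0.6, 1.4 → best response R1.
Player II against R1: payoffs 0.4, 2.2, 4.3 → best response R.
Player II against R2: payoffs 3.9, 5.1, 4.6 → best response C.
Player II against R3: payoffs 1.3, 0.5, 4.6 → best response R.
Mutual best responses: (R1, R).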